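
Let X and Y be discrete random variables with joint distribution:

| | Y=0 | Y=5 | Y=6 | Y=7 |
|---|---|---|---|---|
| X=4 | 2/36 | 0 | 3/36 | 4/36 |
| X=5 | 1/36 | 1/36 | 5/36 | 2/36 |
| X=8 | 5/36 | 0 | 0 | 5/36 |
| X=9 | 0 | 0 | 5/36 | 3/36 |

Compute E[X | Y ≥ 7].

P(Y ≥ 7) = 7/18.
Summing X·P(X=x,Y=y) over the conditioning event gives 31/12.
E[X | Y ≥ 7] = (31/12) / (7/18) = 93/14.

93/14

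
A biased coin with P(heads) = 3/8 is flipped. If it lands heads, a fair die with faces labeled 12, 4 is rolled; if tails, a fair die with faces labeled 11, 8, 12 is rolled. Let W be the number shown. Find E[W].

227/24

E[W | heads] = (12+4)/2 = 8.
E[W | tails] = (11+8+12)/3 = 31/3.
By the law of total expectation,
E[W] = (3/8)·(8) + (5/8)·(31/3) = 227/24.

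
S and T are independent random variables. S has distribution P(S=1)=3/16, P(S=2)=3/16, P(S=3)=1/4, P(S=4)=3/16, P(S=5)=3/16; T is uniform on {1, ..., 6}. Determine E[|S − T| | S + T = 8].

P(S + T = 8) = 13/96.
Summing |S−T|·P(x,y) over outcomes with S + T = 8 gives 13/48.
E[|S − T| | S + T = 8] = (13/48) / (13/96) = 2.

2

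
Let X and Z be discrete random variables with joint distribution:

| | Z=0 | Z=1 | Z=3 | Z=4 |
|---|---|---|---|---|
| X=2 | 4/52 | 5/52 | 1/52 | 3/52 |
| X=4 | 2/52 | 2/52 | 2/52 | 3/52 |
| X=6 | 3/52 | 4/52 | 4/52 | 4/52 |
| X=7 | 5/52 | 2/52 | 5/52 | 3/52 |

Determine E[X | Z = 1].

56/13

P(Z = 1) = 1/4.
Summing X·P(X=x,Z=y) over the conditioning event gives 14/13.
E[X | Z = 1] = (14/13) / (1/4) = 56/13.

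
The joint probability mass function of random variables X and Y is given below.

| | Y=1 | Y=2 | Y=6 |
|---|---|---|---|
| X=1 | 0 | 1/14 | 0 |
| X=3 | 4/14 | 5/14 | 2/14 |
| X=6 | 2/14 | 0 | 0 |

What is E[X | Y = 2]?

P(Y = 2) = 3/7.
Σ X·P over the event = 1·(1/14) + 3·(5/14) = 8/7.
E[X | Y = 2] = (8/7) / (3/7) = 8/3.

8/3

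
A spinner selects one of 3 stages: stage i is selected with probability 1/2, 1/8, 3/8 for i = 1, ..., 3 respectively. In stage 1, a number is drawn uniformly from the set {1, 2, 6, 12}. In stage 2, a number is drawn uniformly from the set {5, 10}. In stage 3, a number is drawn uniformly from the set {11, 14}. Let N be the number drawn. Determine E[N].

33/4

E[N | stage 1] = (1+2+6+12)/4 = 21/4.
E[N | stage 2] = (5+10)/2 = 15/2.
E[N | stage 3] = (11+14)/2 = 25/2.
By the law of total expectation,
E[N] = (1/2)·(21/4) + (1/8)·(15/2) + (3/8)·(25/2) = 33/4.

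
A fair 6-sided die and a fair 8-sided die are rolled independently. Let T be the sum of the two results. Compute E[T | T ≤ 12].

344/45

P(T ≤ 12) = 15/16.
E[T | T ≤ 12] = (43/6) / (15/16) = 344/45.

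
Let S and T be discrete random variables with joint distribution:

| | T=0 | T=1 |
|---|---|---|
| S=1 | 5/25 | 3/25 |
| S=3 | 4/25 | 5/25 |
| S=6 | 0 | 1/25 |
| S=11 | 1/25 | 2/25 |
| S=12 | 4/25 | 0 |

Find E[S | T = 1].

P(T = 1) = 11/25.
Σ S·P over the event = 1·(3/25) + 3·(5/25) + 6·(1/25) + 11·(2/25) = 46/25.
E[S | T = 1] = (46/25) / (11/25) = 46/11.

46/11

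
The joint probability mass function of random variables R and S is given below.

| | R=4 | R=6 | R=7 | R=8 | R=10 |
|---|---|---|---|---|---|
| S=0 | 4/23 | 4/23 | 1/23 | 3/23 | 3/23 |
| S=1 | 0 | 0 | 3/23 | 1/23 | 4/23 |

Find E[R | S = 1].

69/8

P(S = 1) = 8/23.
Summing R·P(R=x,S=y) over the conditioning event gives 3.
E[R | S = 1] = (3) / (8/23) = 69/8.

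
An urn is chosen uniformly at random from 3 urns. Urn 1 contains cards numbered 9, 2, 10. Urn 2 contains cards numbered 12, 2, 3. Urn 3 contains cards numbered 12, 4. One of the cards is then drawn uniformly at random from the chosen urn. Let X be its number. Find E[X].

E[X | urn 1] = (9+2+10)/3 = 7.
E[X | urn 2] = (12+2+3)/3 = 17/3.
E[X | urn 3] = (12+4)/2 = 8.
E[X] = (1/3)·(7) + (1/3)·(17/3) + (1/3)·(8) = 62/9.

62/9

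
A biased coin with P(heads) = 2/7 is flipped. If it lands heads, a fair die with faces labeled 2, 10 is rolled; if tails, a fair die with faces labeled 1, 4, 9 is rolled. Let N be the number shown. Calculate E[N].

106/21

E[N | heads] = (2+10)/2 = 6.
E[N | tails] = (1+4+9)/3 = 14/3.
By the law of total expectation,
E[N] = (2/7)·(6) + (5/7)·(14/3) = 106/21.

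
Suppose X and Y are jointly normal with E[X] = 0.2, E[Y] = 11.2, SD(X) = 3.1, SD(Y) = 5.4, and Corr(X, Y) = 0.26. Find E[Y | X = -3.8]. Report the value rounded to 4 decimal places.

9.3884

E[Y | X=x] = μ_Y + ρ(σ_Y/σ_X)(x − μ_X) for jointly normal variables.
E[Y | X=-3.8] = 11.2 + (0.26)·(5.4/3.1)·(-3.8 − (0.2)) = 11.2 + (0.4529)·(-4) = 9.3884.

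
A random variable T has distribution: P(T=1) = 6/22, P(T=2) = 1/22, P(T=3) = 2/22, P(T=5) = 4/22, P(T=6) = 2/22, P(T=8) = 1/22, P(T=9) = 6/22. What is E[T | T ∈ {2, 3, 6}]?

P(T ∈ {2, 3, 6}) = 5/22.
Σ over the event: 2·1/22 + 3·1/11 + 6·1/11 = 10/11.
E[T | T ∈ {2, 3, 6}] = (10/11) / (5/22) = 4.

4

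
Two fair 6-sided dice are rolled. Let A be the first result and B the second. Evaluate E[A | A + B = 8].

Outcomes with A + B = 8: (2,6), (3,5), (4,4), (5,3), (6,2), each with probability 1/36.
E[A | A + B = 8] = (2 + 3 + 4 + 5 + 6) / 5 = 4.

4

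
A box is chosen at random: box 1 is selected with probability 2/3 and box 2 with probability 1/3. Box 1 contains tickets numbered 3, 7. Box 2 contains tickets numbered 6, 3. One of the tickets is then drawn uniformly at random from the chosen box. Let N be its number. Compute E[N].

29/6

E[N | box 1] = (3+7)/2 = 5.
E[N | box 2] = (6+3)/2 = 9/2.
By the law of total expectation,
E[N] = (2/3)·(5) + (1/3)·(9/2) = 29/6.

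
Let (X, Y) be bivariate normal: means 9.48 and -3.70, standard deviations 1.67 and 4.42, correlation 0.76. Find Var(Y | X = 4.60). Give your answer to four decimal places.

For a bivariate normal, Var(Y | X=x) = σ_Y²(1 − ρ²).
Var(Y | X=4.60) = (4.42)²·(1 − (0.76)²) = 19.5364·0.4224 = 8.2522.

8.2522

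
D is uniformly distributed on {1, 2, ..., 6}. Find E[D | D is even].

Given D is even, D is equally likely to be any of {2, 4, 6}.
E[D | D is even] = (2 + 4 + 6) / 3 = 4.

4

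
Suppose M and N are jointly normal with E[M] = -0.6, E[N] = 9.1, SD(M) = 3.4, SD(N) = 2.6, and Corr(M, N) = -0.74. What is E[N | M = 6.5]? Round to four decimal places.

5.0822

The regression of N on M has slope ρ·σ_N/σ_M and passes through (μ_M, μ_N).
E[N | M=6.5] = 9.1 + (-0.74)·(2.6/3.4)·(6.5 − (-0.6)) = 9.1 + (-0.565882)·(7.1) = 5.0822.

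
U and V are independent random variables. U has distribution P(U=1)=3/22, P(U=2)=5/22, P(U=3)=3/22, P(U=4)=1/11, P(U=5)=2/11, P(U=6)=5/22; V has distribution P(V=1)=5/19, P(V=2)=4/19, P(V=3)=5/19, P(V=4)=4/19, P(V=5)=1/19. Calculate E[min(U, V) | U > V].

541/247

P(U > V) = 13/22.
Summing min(U,V)·P(x,y) over outcomes with U > V gives 541/418.
E[min(U, V) | U > V] = (541/418) / (13/22) = 541/247.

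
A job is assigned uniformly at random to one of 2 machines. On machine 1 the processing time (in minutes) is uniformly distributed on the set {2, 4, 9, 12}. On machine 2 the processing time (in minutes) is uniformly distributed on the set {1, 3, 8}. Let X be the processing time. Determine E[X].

43/8

E[X | machine 1] = (2+4+9+12)/4 = 27/4.
E[X | machine 2] = (1+3+8)/3 = 4.
E[X] = (1/2)·(27/4) + (1/2)·(4) = 43/8.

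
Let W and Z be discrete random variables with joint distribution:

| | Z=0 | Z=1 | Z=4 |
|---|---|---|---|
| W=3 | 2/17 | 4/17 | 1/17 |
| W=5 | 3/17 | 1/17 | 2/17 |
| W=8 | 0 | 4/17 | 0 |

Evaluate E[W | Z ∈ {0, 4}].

P(Z ∈ {0, 4}) = 8/17.
Σ W·P over the event = 3·(2/17) + 3·(1/17) + 5·(3/17) + 5·(2/17) = 2.
E[W | Z ∈ {0, 4}] = (2) / (8/17) = 17/4.

17/4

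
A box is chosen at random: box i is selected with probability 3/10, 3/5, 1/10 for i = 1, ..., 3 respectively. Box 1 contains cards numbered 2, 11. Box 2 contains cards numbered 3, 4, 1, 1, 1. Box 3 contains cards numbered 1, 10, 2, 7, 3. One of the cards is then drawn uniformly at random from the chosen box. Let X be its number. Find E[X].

361/100

E[X | box 1] = (2+11)/2 = 13/2.
E[X | box 2] = (3+4+1+1+1)/5 = 2.
E[X | box 3] = (1+10+2+7+3)/5 = 23/5.
E[X] = (3/10)·(13/2) + (3/5)·(2) + (1/10)·(23/5) = 361/100.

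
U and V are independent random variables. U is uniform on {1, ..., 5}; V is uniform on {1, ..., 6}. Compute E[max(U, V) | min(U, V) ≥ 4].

Outcomes with min(U, V) ≥ 4: (4,4), (4,5), (4,6), (5,4), (5,5), (5,6), each with probability 1/30.
E[max(U, V) | min(U, V) ≥ 4] = (4 + 5 + 6 + 5 + 5 + 6) / 6 = 31/6.

31/6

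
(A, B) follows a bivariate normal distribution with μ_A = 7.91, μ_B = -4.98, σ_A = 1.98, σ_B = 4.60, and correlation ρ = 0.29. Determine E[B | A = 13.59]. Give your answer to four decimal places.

-1.1532

For a bivariate normal, E[B | A=x] = μ_B + ρ·(σ_B/σ_A)·(x − μ_A).
E[B | A=13.59] = -4.98 + (0.29)·(4.60/1.98)·(13.59 − (7.91)) = -4.98 + (0.67374)·(5.68) = -1.1532.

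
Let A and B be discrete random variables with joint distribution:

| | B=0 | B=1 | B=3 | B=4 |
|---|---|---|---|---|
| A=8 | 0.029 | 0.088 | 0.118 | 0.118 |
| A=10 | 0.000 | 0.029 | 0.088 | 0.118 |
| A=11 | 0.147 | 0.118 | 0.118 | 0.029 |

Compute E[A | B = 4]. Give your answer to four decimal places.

9.2189

P(B = 4) = 0.265.
Σ A·P over the event = 8·(0.118) + 10·(0.118) + 11·(0.029) = 2.443.
E[A | B = 4] = (2.443) / (0.265) = 9.2189.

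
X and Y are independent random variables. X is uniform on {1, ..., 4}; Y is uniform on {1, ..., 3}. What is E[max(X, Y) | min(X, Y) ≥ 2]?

P(min(X, Y) ≥ 2) = 1/2.
Summing max(X,Y)·P(x,y) over outcomes with min(X, Y) ≥ 2 gives 19/12.
E[max(X, Y) | min(X, Y) ≥ 2] = (19/12) / (1/2) = 19/6.

19/6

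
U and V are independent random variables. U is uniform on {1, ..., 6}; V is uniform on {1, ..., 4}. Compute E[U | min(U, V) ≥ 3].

9/2

Outcomes with min(U, V) ≥ 3: (3,3), (3,4), (4,3), (4,4), (5,3), (5,4), (6,3), (6,4), each with probability 1/24.
E[U | min(U, V) ≥ 3] = (3 + 3 + 4 + 4 + 5 + 5 + 6 + 6) / 8 = 9/2.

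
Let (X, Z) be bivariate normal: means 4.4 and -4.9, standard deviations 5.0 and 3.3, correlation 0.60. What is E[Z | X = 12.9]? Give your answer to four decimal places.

-1.5340

The regression of Z on X has slope ρ·σ_Z/σ_X and passes through (μ_X, μ_Z).
E[Z | X=12.9] = -4.9 + (0.60)·(3.3/5.0)·(12.9 − (4.4)) = -4.9 + (0.396)·(8.5) = -1.5340.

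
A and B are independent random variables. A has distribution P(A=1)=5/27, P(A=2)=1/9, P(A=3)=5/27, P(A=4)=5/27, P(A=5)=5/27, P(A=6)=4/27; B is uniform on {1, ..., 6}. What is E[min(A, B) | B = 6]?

95/27

P(B = 6) = 1/6.
Summing min(A,B)·P(x,y) over outcomes with B = 6 gives 95/162.
E[min(A, B) | B = 6] = (95/162) / (1/6) = 95/27.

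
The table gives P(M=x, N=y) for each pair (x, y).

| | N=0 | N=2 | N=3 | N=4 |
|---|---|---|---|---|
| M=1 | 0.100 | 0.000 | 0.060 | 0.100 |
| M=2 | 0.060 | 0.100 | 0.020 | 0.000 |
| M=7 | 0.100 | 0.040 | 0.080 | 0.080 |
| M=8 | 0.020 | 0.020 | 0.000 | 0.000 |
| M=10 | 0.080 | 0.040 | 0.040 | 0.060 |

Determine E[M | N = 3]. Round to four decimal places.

P(N = 3) = 0.200.
Σ M·P over the event = 1·(0.060) + 2·(0.020) + 7·(0.080) + 10·(0.040) = 1.060.
E[M | N = 3] = (1.060) / (0.200) = 5.3000.

5.3000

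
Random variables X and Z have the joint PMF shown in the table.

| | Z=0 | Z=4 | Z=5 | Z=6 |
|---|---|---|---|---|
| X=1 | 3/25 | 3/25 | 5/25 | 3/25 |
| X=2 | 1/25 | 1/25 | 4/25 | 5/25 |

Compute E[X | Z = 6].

13/8

P(Z = 6) = 8/25.
Σ X·P over the event = 1·(3/25) + 2·(5/25) = 13/25.
E[X | Z = 6] = (13/25) / (8/25) = 13/8.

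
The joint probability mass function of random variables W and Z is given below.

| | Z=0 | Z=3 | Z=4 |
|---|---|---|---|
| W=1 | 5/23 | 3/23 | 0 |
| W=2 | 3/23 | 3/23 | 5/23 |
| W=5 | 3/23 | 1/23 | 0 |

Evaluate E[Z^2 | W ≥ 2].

P(W ≥ 2) = 15/23.
Σ Z^2·P over the event = 0·(3/23) + 9·(3/23) + 16·(5/23) + 0·(3/23) + 9·(1/23) = 116/23.
E[Z^2 | W ≥ 2] = (116/23) / (15/23) = 116/15.

116/15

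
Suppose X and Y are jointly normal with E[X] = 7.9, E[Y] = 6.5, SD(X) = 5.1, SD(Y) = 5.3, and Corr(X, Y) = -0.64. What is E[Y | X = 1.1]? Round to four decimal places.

11.0227

For a bivariate normal, E[Y | X=x] = μ_Y + ρ·(σ_Y/σ_X)·(x − μ_X).
E[Y | X=1.1] = 6.5 + (-0.64)·(5.3/5.1)·(1.1 − (7.9)) = 6.5 + (-0.6651)·(-6.8) = 11.0227.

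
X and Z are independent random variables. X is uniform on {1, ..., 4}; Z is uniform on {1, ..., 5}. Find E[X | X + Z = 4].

Outcomes with X + Z = 4: (1,3), (2,2), (3,1), each with probability 1/20.
E[X | X + Z = 4] = (1 + 2 + 3) / 3 = 2.

2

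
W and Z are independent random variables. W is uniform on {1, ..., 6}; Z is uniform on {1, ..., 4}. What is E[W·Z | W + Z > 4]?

65/6

P(W + Z > 4) = 3/4.
Summing WZ·P(x,y) over outcomes with W + Z > 4 gives 65/8.
E[W·Z | W + Z > 4] = (65/8) / (3/4) = 65/6.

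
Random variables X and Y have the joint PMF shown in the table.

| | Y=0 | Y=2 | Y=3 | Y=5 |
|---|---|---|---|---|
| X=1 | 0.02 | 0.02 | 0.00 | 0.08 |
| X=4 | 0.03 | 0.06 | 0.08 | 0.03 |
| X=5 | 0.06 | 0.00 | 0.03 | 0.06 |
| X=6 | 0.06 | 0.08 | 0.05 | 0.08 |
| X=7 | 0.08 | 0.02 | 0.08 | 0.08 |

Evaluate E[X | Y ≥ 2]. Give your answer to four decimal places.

P(Y ≥ 2) = 0.75.
Summing X·P(X=x,Y=y) over the conditioning event gives 3.75.
E[X | Y ≥ 2] = (3.75) / (0.75) = 5.0000.

5.0000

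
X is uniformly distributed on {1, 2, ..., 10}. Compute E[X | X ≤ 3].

Given X ≤ 3, X is equally likely to be any of {1, 2, 3}.
E[X | X ≤ 3] = (1 + 2 + 3) / 3 = 2.

2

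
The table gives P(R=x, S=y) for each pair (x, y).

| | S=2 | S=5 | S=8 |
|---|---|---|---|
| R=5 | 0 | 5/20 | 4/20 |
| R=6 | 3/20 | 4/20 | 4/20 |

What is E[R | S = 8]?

P(S = 8) = 2/5.
Σ R·P over the event = 5·(4/20) + 6·(4/20) = 11/5.
E[R | S = 8] = (11/5) / (2/5) = 11/2.

11/2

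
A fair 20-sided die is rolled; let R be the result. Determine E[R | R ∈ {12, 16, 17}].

P(R ∈ {12, 16, 17}) = 3/20.
Σ over the event: 12·1/20 + 16·1/20 + 17·1/20 = 9/4.
E[R | R ∈ {12, 16, 17}] = (9/4) / (3/20) = 15.

15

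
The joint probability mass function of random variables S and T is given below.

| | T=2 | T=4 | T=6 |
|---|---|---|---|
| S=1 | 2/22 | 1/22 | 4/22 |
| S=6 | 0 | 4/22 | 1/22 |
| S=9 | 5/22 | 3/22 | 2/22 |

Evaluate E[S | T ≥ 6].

P(T ≥ 6) = 7/22.
Summing S·P(S=x,T=y) over the conditioning event gives 14/11.
E[S | T ≥ 6] = (14/11) / (7/22) = 4.

4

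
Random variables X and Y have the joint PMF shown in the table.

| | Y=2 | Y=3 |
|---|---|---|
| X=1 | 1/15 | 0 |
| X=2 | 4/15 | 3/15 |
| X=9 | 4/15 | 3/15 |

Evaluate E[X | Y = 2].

P(Y = 2) = 3/5.
Σ X·P over the event = 1·(1/15) + 2·(4/15) + 9·(4/15) = 3.
E[X | Y = 2] = (3) / (3/5) = 5.

5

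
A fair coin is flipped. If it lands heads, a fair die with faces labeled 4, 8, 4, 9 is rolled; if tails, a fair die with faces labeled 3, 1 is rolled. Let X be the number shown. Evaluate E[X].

E[X | heads] = (4+8+4+9)/4 = 25/4.
E[X | tails] = (3+1)/2 = 2.
By the law of total expectation,
E[X] = (1/2)·(25/4) + (1/2)·(2) = 33/8.

33/8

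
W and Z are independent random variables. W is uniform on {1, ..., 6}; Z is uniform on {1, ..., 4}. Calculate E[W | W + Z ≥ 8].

16/3

P(W + Z ≥ 8) = 1/4.
Summing W·P(x,y) over outcomes with W + Z ≥ 8 gives 4/3.
E[W | W + Z ≥ 8] = (4/3) / (1/4) = 16/3.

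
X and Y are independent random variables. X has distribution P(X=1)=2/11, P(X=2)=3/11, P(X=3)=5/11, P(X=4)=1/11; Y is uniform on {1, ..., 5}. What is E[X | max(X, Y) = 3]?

P(max(X, Y) = 3) = 4/11.
Summing X·P(x,y) over outcomes with max(X, Y) = 3 gives 53/55.
E[X | max(X, Y) = 3] = (53/55) / (4/11) = 53/20.

53/20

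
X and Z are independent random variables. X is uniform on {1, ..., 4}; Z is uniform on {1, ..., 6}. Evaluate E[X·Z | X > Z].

35/6

Outcomes with X > Z: (2,1), (3,1), (3,2), (4,1), (4,2), (4,3), each with probability 1/24.
E[X·Z | X > Z] = (2 + 3 + 6 + 4 + 8 + 12) / 6 = 35/6.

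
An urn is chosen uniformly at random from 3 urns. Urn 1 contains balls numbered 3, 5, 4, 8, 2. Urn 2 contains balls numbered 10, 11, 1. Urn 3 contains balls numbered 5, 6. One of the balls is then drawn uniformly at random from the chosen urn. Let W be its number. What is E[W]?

517/90

E[W | urn 1] = (3+5+4+8+2)/5 = 22/5.
E[W | urn 2] = (10+11+1)/3 = 22/3.
E[W | urn 3] = (5+6)/2 = 11/2.
E[W] = (1/3)·(22/5) + (1/3)·(22/3) + (1/3)·(11/2) = 517/90.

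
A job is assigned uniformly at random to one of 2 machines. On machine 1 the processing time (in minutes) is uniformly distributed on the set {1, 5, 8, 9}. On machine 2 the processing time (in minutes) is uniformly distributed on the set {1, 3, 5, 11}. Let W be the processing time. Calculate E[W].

E[W | machine 1] = (1+5+8+9)/4 = 23/4.
E[W | machine 2] = (1+3+5+11)/4 = 5.
E[W] = (1/2)·(23/4) + (1/2)·(5) = 43/8.

43/8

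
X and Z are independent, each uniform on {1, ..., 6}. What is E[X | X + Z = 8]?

Outcomes with X + Z = 8: (2,6), (3,5), (4,4), (5,3), (6,2), each with probability 1/36.
E[X | X + Z = 8] = (2 + 3 + 4 + 5 + 6) / 5 = 4.

4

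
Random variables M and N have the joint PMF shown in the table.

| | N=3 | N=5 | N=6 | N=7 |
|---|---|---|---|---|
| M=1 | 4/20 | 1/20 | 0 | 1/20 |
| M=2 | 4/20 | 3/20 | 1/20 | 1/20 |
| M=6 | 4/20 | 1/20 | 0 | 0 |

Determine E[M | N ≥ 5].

P(N ≥ 5) = 2/5.
Σ M·P over the event = 1·(1/20) + 1·(1/20) + 2·(3/20) + 2·(1/20) + 2·(1/20) + 6·(1/20) = 9/10.
E[M | N ≥ 5] = (9/10) / (2/5) = 9/4.

9/4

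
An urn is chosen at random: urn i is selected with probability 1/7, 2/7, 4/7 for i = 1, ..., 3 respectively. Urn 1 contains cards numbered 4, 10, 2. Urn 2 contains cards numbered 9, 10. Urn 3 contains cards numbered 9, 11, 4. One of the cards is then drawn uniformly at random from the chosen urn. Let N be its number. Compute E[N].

169/21

E[N | urn 1] = (4+10+2)/3 = 16/3.
E[N | urn 2] = (9+10)/2 = 19/2.
E[N | urn 3] = (9+11+4)/3 = 8.
By the law of total expectation,
E[N] = (1/7)·(16/3) + (2/7)·(19/2) + (4/7)·(8) = 169/21.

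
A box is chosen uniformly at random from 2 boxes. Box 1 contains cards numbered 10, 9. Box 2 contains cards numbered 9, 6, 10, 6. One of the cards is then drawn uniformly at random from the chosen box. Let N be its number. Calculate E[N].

E[N | box 1] = (10+9)/2 = 19/2.
E[N | box 2] = (9+6+10+6)/4 = 31/4.
By the law of total expectation,
E[N] = (1/2)·(19/2) + (1/2)·(31/4) = 69/8.

69/8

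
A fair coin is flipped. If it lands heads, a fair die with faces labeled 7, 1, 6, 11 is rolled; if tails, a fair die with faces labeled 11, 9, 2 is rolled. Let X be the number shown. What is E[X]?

163/24

E[X | heads] = (7+1+6+11)/4 = 25/4.
E[X | tails] = (11+9+2)/3 = 22/3.
E[X] = (1/2)·(25/4) + (1/2)·(22/3) = 163/24.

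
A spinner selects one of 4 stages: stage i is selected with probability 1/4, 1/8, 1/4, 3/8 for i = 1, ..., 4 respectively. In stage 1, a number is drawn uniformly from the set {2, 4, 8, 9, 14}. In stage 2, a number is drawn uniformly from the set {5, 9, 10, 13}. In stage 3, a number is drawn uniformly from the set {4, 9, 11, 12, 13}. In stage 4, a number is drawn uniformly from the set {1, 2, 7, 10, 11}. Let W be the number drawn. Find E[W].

249/32

E[W | stage 1] = (2+4+8+9+14)/5 = 37/5.
E[W | stage 2] = (5+9+10+13)/4 = 37/4.
E[W | stage 3] = (4+9+11+12+13)/5 = 49/5.
E[W | stage 4] = (1+2+7+10+11)/5 = 31/5.
E[W] = (1/4)·(37/5) + (1/8)·(37/4) + (1/4)·(49/5) + (3/8)·(31/5) = 249/32.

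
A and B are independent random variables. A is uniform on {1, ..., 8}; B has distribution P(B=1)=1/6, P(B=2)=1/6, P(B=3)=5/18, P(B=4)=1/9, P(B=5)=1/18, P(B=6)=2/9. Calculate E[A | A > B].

487/83

P(A > B) = 83/144.
Summing A·P(x,y) over outcomes with A > B gives 487/144.
E[A | A > B] = (487/144) / (83/144) = 487/83.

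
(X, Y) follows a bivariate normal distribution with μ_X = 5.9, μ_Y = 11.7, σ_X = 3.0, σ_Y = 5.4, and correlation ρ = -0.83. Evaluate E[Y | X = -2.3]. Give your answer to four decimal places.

23.9508

For a bivariate normal, E[Y | X=x] = μ_Y + ρ·(σ_Y/σ_X)·(x − μ_X).
E[Y | X=-2.3] = 11.7 + (-0.83)·(5.4/3.0)·(-2.3 − (5.9)) = 11.7 + (-1.494)·(-8.2) = 23.9508.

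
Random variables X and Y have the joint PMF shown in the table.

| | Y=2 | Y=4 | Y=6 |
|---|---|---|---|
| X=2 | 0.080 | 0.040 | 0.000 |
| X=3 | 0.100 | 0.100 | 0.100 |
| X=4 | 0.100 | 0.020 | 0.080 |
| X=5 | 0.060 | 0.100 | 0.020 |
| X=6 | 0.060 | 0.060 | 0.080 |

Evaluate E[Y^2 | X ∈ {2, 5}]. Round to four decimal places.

P(X ∈ {2, 5}) = 0.300.
Σ Y^2·P over the event = 4·(0.080) + 16·(0.040) + 4·(0.060) + 16·(0.100) + 36·(0.020) = 3.520.
E[Y^2 | X ∈ {2, 5}] = (3.520) / (0.300) = 11.7333.

11.7333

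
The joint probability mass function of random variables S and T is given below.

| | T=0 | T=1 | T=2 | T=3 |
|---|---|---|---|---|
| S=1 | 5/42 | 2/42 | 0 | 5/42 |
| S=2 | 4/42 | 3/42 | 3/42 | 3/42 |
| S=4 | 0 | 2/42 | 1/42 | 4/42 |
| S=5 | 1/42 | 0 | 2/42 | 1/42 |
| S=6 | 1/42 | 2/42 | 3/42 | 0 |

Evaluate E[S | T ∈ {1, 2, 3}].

98/31

P(T ∈ {1, 2, 3}) = 31/42.
Summing S·P(S=x,T=y) over the conditioning event gives 7/3.
E[S | T ∈ {1, 2, 3}] = (7/3) / (31/42) = 98/31.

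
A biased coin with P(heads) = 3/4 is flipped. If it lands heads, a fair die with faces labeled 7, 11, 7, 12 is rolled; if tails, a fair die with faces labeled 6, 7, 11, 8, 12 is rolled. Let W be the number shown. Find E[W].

731/80

E[W | heads] = (7+11+7+12)/4 = 37/4.
E[W | tails] = (6+7+11+8+12)/5 = 44/5.
E[W] = (3/4)·(37/4) + (1/4)·(44/5) = 731/80.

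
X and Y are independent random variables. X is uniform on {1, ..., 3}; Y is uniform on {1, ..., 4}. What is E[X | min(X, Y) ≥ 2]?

Outcomes with min(X, Y) ≥ 2: (2,2), (2,3), (2,4), (3,2), (3,3), (3,4), each with probability 1/12.
E[X | min(X, Y) ≥ 2] = (2 + 2 + 2 + 3 + 3 + 3) / 6 = 5/2.

5/2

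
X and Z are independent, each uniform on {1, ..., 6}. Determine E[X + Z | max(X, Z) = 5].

70/9

Outcomes with max(X, Z) = 5: (1,5), (2,5), (3,5), (4,5), (5,1), (5,2), (5,3), (5,4), (5,5), each with probability 1/36.
E[X + Z | max(X, Z) = 5] = (6 + 7 + 8 + 9 + 6 + 7 + 8 + 9 + 10) / 9 = 70/9.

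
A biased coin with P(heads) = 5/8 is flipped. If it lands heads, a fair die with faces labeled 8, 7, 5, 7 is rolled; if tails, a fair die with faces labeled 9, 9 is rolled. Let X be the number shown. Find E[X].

243/32

E[X | heads] = (8+7+5+7)/4 = 27/4.
E[X | tails] = (9+9)/2 = 9.
By the law of total expectation,
E[X] = (5/8)·(27/4) + (3/8)·(9) = 243/32.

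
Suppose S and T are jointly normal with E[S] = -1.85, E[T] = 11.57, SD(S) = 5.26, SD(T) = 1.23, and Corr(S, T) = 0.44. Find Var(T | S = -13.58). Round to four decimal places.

The conditional variance in a bivariate normal is σ_T²(1 − ρ²), independent of x.
Var(T | S=-13.58) = (1.23)²·(1 − (0.44)²) = 1.5129·0.8064 = 1.2200.

1.2200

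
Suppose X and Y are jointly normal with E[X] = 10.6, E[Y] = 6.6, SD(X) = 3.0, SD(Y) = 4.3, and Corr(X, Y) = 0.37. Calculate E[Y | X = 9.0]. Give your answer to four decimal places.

5.7515

E[Y | X=x] = μ_Y + ρ(σ_Y/σ_X)(x − μ_X) for jointly normal variables.
E[Y | X=9.0] = 6.6 + (0.37)·(4.3/3.0)·(9.0 − (10.6)) = 6.6 + (0.53033)·(-1.6) = 5.7515.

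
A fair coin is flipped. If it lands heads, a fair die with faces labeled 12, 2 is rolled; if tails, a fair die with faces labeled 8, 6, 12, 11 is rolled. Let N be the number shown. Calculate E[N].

65/8

E[N | heads] = (12+2)/2 = 7.
E[N | tails] = (8+6+12+11)/4 = 37/4.
E[N] = (1/2)·(7) + (1/2)·(37/4) = 65/8.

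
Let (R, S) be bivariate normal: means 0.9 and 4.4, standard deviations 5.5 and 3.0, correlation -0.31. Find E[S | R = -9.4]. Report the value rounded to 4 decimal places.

6.1416

E[S | R=x] = μ_S + ρ(σ_S/σ_R)(x − μ_R) for jointly normal variables.
E[S | R=-9.4] = 4.4 + (-0.31)·(3.0/5.5)·(-9.4 − (0.9)) = 4.4 + (-0.16909)·(-10.3) = 6.1416.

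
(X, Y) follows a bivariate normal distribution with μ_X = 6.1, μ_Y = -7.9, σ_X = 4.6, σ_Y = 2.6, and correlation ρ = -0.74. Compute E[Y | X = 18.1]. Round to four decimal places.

-12.9191

For a bivariate normal, E[Y | X=x] = μ_Y + ρ·(σ_Y/σ_X)·(x − μ_X).
E[Y | X=18.1] = -7.9 + (-0.74)·(2.6/4.6)·(18.1 − (6.1)) = -7.9 + (-0.41826)·(12) = -12.9191.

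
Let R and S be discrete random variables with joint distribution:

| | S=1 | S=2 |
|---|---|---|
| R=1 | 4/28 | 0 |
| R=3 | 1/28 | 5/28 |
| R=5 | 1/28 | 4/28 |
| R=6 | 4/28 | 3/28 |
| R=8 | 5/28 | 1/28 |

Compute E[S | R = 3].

11/6

P(R = 3) = 3/14.
Σ S·P over the event = 1·(1/28) + 2·(5/28) = 11/28.
E[S | R = 3] = (11/28) / (3/14) = 11/6.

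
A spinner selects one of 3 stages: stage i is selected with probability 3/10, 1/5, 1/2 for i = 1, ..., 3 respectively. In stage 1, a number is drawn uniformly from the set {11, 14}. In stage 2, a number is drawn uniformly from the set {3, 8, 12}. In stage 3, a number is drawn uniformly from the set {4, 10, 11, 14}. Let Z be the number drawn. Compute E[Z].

1219/120

E[Z | stage 1] = (11+14)/2 = 25/2.
E[Z | stage 2] = (3+8+12)/3 = 23/3.
E[Z | stage 3] = (4+10+11+14)/4 = 39/4.
By the law of total expectation,
E[Z] = (3/10)·(25/2) + (1/5)·(23/3) + (1/2)·(39/4) = 1219/120.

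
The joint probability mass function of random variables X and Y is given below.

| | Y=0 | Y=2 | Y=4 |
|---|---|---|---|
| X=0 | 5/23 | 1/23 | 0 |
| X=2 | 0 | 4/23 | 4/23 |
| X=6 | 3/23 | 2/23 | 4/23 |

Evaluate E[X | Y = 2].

20/7

P(Y = 2) = 7/23.
Σ X·P over the event = 0·(1/23) + 2·(4/23) + 6·(2/23) = 20/23.
E[X | Y = 2] = (20/23) / (7/23) = 20/7.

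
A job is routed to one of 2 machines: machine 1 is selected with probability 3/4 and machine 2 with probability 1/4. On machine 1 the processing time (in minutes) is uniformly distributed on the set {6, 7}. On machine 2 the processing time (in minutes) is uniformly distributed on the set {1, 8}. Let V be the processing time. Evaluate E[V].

6

E[V | machine 1] = (6+7)/2 = 13/2.
E[V | machine 2] = (1+8)/2 = 9/2.
By the law of total expectation,
E[V] = (3/4)·(13/2) + (1/4)·(9/2) = 6.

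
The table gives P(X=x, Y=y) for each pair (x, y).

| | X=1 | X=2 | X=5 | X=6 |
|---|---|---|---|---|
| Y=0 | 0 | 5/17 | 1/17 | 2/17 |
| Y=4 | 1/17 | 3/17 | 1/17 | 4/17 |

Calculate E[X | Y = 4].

4

P(Y = 4) = 9/17.
Σ X·P over the event = 1·(1/17) + 2·(3/17) + 5·(1/17) + 6·(4/17) = 36/17.
E[X | Y = 4] = (36/17) / (9/17) = 4.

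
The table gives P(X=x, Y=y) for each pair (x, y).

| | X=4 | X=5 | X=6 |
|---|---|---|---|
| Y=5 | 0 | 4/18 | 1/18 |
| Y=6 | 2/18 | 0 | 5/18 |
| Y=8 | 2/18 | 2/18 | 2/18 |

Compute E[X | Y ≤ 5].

P(Y ≤ 5) = 5/18.
Σ X·P over the event = 5·(4/18) + 6·(1/18) = 13/9.
E[X | Y ≤ 5] = (13/9) / (5/18) = 26/5.

26/5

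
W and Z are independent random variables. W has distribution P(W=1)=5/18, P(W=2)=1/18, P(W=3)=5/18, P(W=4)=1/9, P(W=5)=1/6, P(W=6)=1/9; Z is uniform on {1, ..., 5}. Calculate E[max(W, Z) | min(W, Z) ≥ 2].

P(min(W, Z) ≥ 2) = 26/45.
Summing max(W,Z)·P(x,y) over outcomes with min(W, Z) ≥ 2 gives 77/30.
E[max(W, Z) | min(W, Z) ≥ 2] = (77/30) / (26/45) = 231/52.

231/52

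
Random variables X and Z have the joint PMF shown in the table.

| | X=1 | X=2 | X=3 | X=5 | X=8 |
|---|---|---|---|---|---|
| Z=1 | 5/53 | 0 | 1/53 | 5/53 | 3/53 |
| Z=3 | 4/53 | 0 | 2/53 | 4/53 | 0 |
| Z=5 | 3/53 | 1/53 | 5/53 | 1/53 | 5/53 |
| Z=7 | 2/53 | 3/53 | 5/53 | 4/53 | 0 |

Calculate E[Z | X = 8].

7/2

P(X = 8) = 8/53.
Σ Z·P over the event = 1·(3/53) + 5·(5/53) = 28/53.
E[Z | X = 8] = (28/53) / (8/53) = 7/2.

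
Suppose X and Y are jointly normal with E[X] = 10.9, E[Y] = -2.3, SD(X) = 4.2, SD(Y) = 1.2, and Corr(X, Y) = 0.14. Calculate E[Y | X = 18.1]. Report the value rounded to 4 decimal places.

-2.0120

E[Y | X=x] = μ_Y + ρ(σ_Y/σ_X)(x − μ_X) for jointly normal variables.
E[Y | X=18.1] = -2.3 + (0.14)·(1.2/4.2)·(18.1 − (10.9)) = -2.3 + (0.04)·(7.2) = -2.0120.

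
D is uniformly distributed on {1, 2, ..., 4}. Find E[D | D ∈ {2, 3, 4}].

P(D ∈ {2, 3, 4}) = 3/4.
Σ over the event: 2·1/4 + 3·1/4 + 4·1/4 = 9/4.
E[D | D ∈ {2, 3, 4}] = (9/4) / (3/4) = 3.

3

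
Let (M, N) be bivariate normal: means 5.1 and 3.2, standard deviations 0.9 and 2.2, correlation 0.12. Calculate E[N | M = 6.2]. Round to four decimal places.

For a bivariate normal, E[N | M=x] = μ_N + ρ·(σ_N/σ_M)·(x − μ_M).
E[N | M=6.2] = 3.2 + (0.12)·(2.2/0.9)·(6.2 − (5.1)) = 3.2 + (0.29333)·(1.1) = 3.5227.

3.5227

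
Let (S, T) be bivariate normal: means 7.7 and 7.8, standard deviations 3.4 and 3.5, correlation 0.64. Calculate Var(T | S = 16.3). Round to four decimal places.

For a bivariate normal, Var(T | S=x) = σ_T²(1 − ρ²).
Var(T | S=16.3) = (3.5)²·(1 − (0.64)²) = 12.25·0.5904 = 7.2324.

7.2324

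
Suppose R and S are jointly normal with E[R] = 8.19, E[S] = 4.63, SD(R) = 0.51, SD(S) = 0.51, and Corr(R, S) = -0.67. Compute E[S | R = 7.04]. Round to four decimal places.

5.4005

For a bivariate normal, E[S | R=x] = μ_S + ρ·(σ_S/σ_R)·(x − μ_R).
E[S | R=7.04] = 4.63 + (-0.67)·(0.51/0.51)·(7.04 − (8.19)) = 4.63 + (-0.67)·(-1.15) = 5.4005.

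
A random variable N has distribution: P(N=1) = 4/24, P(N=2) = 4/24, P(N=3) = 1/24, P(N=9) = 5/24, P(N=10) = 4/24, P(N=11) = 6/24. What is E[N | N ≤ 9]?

30/7

P(N ≤ 9) = 7/12.
Σ over the event: 1·1/6 + 2·1/6 + 3·1/24 + 9·5/24 = 5/2.
E[N | N ≤ 9] = (5/2) / (7/12) = 30/7.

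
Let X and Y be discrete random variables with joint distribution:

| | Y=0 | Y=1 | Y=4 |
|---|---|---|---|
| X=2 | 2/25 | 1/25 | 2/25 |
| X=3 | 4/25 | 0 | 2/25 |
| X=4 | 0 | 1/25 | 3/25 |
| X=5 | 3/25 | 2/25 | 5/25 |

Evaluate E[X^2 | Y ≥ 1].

P(Y ≥ 1) = 16/25.
Σ X^2·P over the event = 4·(1/25) + 4·(2/25) + 9·(2/25) + 16·(1/25) + 16·(3/25) + 25·(2/25) + 25·(5/25) = 269/25.
E[X^2 | Y ≥ 1] = (269/25) / (16/25) = 269/16.

269/16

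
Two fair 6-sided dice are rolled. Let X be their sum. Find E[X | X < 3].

P(X < 3) = 1/36.
Σ over the event: 2·1/36 = 1/18.
E[X | X < 3] = (1/18) / (1/36) = 2.

2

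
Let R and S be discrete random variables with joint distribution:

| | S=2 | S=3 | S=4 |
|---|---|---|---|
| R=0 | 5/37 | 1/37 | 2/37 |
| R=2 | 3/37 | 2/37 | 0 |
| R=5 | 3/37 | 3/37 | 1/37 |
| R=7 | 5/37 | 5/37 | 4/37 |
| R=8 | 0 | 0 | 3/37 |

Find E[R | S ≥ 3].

P(S ≥ 3) = 21/37.
Summing R·P(R=x,S=y) over the conditioning event gives 3.
E[R | S ≥ 3] = (3) / (21/37) = 37/7.

37/7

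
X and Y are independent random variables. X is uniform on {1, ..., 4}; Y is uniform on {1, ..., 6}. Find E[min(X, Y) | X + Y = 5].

3/2

P(X + Y = 5) = 1/6.
Summing min(X,Y)·P(x,y) over outcomes with X + Y = 5 gives 1/4.
E[min(X, Y) | X + Y = 5] = (1/4) / (1/6) = 3/2.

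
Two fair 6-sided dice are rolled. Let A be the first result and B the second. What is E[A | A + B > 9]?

16/3

P(A + B > 9) = 1/6.
Summing A·P(x,y) over outcomes with A + B > 9 gives 8/9.
E[A | A + B > 9] = (8/9) / (1/6) = 16/3.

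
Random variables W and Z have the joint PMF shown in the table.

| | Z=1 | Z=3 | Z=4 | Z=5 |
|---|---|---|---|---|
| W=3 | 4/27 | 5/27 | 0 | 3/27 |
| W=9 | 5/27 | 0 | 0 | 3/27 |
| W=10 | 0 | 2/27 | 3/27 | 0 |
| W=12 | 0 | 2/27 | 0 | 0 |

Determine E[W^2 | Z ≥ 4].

190/3

P(Z ≥ 4) = 1/3.
Σ W^2·P over the event = 9·(3/27) + 81·(3/27) + 100·(3/27) = 190/9.
E[W^2 | Z ≥ 4] = (190/9) / (1/3) = 190/3.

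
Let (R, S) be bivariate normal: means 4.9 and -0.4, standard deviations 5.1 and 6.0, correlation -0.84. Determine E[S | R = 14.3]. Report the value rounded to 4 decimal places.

-9.6894

The regression of S on R has slope ρ·σ_S/σ_R and passes through (μ_R, μ_S).
E[S | R=14.3] = -0.4 + (-0.84)·(6.0/5.1)·(14.3 − (4.9)) = -0.4 + (-0.988235)·(9.4) = -9.6894.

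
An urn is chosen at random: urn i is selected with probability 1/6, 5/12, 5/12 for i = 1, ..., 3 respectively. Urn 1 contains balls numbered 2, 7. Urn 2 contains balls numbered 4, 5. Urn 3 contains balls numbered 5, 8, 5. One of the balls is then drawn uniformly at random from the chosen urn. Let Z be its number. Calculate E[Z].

E[Z | urn 1] = (2+7)/2 = 9/2.
E[Z | urn 2] = (4+5)/2 = 9/2.
E[Z | urn 3] = (5+8+5)/3 = 6.
By the law of total expectation,
E[Z] = (1/6)·(9/2) + (5/12)·(9/2) + (5/12)·(6) = 41/8.

41/8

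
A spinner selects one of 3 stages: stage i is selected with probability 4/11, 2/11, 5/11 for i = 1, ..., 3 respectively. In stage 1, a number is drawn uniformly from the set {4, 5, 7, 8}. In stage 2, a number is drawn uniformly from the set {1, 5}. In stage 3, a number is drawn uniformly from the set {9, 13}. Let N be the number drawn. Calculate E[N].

E[N | stage 1] = (4+5+7+8)/4 = 6.
E[N | stage 2] = (1+5)/2 = 3.
E[N | stage 3] = (9+13)/2 = 11.
By the law of total expectation,
E[N] = (4/11)·(6) + (2/11)·(3) + (5/11)·(11) = 85/11.

85/11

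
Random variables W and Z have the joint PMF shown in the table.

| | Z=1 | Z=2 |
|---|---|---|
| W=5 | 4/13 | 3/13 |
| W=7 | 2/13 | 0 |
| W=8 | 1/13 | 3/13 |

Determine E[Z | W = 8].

P(W = 8) = 4/13.
Σ Z·P over the event = 1·(1/13) + 2·(3/13) = 7/13.
E[Z | W = 8] = (7/13) / (4/13) = 7/4.

7/4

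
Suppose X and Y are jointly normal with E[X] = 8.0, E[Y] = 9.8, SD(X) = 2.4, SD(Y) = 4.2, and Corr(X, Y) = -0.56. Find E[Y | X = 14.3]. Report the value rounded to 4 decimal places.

3.6260

The regression of Y on X has slope ρ·σ_Y/σ_X and passes through (μ_X, μ_Y).
E[Y | X=14.3] = 9.8 + (-0.56)·(4.2/2.4)·(14.3 − (8.0)) = 9.8 + (-0.98)·(6.3) = 3.6260.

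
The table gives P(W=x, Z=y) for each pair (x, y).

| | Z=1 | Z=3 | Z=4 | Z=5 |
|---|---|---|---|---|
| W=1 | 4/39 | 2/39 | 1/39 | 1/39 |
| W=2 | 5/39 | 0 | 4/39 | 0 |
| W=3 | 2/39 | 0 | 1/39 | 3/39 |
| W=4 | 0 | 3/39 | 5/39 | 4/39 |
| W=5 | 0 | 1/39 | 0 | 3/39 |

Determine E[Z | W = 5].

P(W = 5) = 4/39.
Σ Z·P over the event = 3·(1/39) + 5·(3/39) = 6/13.
E[Z | W = 5] = (6/13) / (4/39) = 9/2.

9/2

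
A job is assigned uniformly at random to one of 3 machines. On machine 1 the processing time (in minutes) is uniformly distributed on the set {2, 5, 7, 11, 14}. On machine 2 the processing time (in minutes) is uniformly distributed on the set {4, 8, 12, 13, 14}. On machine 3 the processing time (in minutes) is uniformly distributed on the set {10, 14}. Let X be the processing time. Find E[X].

E[X | machine 1] = (2+5+7+11+14)/5 = 39/5.
E[X | machine 2] = (4+8+12+13+14)/5 = 51/5.
E[X | machine 3] = (10+14)/2 = 12.
E[X] = (1/3)·(39/5) + (1/3)·(51/5) + (1/3)·(12) = 10.

10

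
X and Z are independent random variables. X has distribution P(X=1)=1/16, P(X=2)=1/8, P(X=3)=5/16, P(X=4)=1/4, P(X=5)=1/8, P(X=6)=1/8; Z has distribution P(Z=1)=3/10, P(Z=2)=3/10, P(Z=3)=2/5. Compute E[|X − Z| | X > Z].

P(X > Z) = 29/40.
Summing |X−Z|·P(x,y) over outcomes with X > Z gives 263/160.
E[|X − Z| | X > Z] = (263/160) / (29/40) = 263/116.

263/116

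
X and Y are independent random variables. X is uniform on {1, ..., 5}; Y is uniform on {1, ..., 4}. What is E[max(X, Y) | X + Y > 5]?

P(X + Y > 5) = 1/2.
Summing max(X,Y)·P(x,y) over outcomes with X + Y > 5 gives 43/20.
E[max(X, Y) | X + Y > 5] = (43/20) / (1/2) = 43/10.

43/10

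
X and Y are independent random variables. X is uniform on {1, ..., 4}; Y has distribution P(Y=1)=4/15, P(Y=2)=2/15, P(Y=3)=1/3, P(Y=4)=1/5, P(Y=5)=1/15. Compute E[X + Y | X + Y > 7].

P(X + Y > 7) = 1/12.
Summing (X+Y)·P(x,y) over outcomes with X + Y > 7 gives 41/60.
E[X + Y | X + Y > 7] = (41/60) / (1/12) = 41/5.

41/5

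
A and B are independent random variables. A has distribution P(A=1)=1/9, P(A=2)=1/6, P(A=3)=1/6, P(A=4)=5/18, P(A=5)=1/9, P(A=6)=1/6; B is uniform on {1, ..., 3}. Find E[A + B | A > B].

P(A > B) = 13/18.
Summing (A+B)·P(x,y) over outcomes with A > B gives 40/9.
E[A + B | A > B] = (40/9) / (13/18) = 80/13.

80/13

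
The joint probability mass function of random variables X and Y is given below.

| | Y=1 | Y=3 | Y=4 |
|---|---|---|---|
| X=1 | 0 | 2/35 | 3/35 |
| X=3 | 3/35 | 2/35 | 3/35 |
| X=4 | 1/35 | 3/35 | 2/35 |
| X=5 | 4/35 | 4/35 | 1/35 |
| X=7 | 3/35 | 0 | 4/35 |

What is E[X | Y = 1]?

54/11

P(Y = 1) = 11/35.
Σ X·P over the event = 3·(3/35) + 4·(1/35) + 5·(4/35) + 7·(3/35) = 54/35.
E[X | Y = 1] = (54/35) / (11/35) = 54/11.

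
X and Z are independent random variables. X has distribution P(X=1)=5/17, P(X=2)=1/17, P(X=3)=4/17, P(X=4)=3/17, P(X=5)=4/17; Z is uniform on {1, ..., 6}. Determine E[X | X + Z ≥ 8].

P(X + Z ≥ 8) = 1/3.
Summing X·P(x,y) over outcomes with X + Z ≥ 8 gives 71/51.
E[X | X + Z ≥ 8] = (71/51) / (1/3) = 71/17.

71/17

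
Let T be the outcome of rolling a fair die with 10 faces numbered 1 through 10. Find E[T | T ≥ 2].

Given T ≥ 2, T is equally likely to be any of {2, 3, 4, 5, 6, 7, 8, 9, 10}.
E[T | T ≥ 2] = (2 + 3 + 4 + 5 + 6 + 7 + 8 + 9 + 10) / 9 = 6.

6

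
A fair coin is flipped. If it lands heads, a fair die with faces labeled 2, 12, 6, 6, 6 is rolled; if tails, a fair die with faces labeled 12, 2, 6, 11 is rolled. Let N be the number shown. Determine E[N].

283/40

E[N | heads] = (2+12+6+6+6)/5 = 32/5.
E[N | tails] = (12+2+6+11)/4 = 31/4.
By the law of total expectation,
E[N] = (1/2)·(32/5) + (1/2)·(31/4) = 283/40.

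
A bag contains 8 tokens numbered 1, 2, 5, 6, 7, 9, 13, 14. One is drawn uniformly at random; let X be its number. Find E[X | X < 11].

P(X < 11) = 3/4.
Σ over the event: 1·1/8 + 2·1/8 + 5·1/8 + 6·1/8 + 7·1/8 + 9·1/8 = 15/4.
E[X | X < 11] = (15/4) / (3/4) = 5.

5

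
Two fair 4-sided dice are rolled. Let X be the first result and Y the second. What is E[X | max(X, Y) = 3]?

12/5

Outcomes with max(X, Y) = 3: (1,3), (2,3), (3,1), (3,2), (3,3), each with probability 1/16.
E[X | max(X, Y) = 3] = (1 + 2 + 3 + 3 + 3) / 5 = 12/5.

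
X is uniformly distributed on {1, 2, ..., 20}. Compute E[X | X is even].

11

Given X is even, X is equally likely to be any of {2, 4, 6, 8, 10, 12, 14, 16, 18, 20}.
E[X | X is even] = (2 + 4 + 6 + 8 + 10 + 12 + 14 + 16 + 18 + 20) / 10 = 11.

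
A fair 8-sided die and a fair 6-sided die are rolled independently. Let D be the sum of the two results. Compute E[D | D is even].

8

P(D is even) = 1/2.
Σ over the event: 2·1/48 + 4·1/16 + 6·5/48 + 8·1/8 + 10·5/48 + 12·1/16 + 14·1/48 = 4.
E[D | D is even] = (4) / (1/2) = 8.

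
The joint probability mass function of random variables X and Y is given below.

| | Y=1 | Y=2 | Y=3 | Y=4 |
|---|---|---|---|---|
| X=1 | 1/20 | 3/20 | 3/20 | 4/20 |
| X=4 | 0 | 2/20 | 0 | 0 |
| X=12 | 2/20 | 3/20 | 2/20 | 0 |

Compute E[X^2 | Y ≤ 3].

1047/16

P(Y ≤ 3) = 4/5.
Σ X^2·P over the event = 1·(1/20) + 1·(3/20) + 1·(3/20) + 16·(2/20) + 144·(2/20) + 144·(3/20) + 144·(2/20) = 1047/20.
E[X^2 | Y ≤ 3] = (1047/20) / (4/5) = 1047/16.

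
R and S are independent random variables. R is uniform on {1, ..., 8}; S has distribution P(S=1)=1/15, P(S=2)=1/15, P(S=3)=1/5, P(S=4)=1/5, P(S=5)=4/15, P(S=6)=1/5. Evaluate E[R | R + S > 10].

7

P(R + S > 10) = 11/40.
Summing R·P(x,y) over outcomes with R + S > 10 gives 77/40.
E[R | R + S > 10] = (77/40) / (11/40) = 7.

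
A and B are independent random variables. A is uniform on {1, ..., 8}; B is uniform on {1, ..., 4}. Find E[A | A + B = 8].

11/2

Outcomes with A + B = 8: (4,4), (5,3), (6,2), (7,1), each with probability 1/32.
E[A | A + B = 8] = (4 + 5 + 6 + 7) / 4 = 11/2.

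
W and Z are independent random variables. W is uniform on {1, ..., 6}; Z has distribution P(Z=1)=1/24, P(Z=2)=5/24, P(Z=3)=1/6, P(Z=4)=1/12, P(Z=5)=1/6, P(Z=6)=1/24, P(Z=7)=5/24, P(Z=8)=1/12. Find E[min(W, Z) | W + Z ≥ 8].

P(W + Z ≥ 8) = 41/72.
Summing min(W,Z)·P(x,y) over outcomes with W + Z ≥ 8 gives 293/144.
E[min(W, Z) | W + Z ≥ 8] = (293/144) / (41/72) = 293/82.

293/82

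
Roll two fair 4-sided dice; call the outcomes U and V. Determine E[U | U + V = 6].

3

P(U + V = 6) = 3/16.
Summing U·P(x,y) over outcomes with U + V = 6 gives 9/16.
E[U | U + V = 6] = (9/16) / (3/16) = 3.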